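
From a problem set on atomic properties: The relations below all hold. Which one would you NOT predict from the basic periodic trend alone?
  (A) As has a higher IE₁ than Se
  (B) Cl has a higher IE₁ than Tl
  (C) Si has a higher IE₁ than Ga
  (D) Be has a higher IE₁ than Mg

(A)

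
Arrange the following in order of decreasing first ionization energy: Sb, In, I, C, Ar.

Ar > C > I > Sb > In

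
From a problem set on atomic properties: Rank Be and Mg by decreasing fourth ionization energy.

IE_4 is the cost of taking one more electron from the +3 cation: Be³⁺ is already 1 electron into the core; Mg³⁺ is already 1 electron into the core.
All of these are removing an electron from a noble-gas core or deeper; the smaller core (lower principal quantum number) is held far more tightly, and within a period the higher nuclear charge binds the same core more tightly.
Approximate IE_4 values (kJ/mol): Be 21007, Mg 10543.
Overall IE_4 order: Mg < Be.

Be > Mg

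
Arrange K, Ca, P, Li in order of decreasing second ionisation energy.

Li > K > P > Ca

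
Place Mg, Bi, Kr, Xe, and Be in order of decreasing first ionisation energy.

Kr > Xe > Be > Mg > Bi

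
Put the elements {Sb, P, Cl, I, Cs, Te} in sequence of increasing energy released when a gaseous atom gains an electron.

Cs, P, Sb, Te, I, Cl

Adding an electron releases more energy for atoms nearer the top right (short of the noble gases).
These span different periods and groups, so the two trends combine.
P > Cs: both effects reinforce here, so P is clearly the higher of the two.
Sb > P: this pair runs against the simple trend — see the exception note.
Te > Sb: both are in period 5; the period trend gives Te the larger value.
I > Te: both are in period 5; the period trend gives I the larger value.
Cl > I: Cl sits above I in group 17, so the down-group effect alone puts Cl higher.
Note the exception: Sb has a higher electron affinity than P, contrary to the simple trend — both are half-filled np³, but the pairing/repulsion penalty for the added electron shrinks as the p orbitals become larger and more diffuse down the group, and for Sb that outweighs the weaker nuclear attraction.
For reference (kJ/mol): P 72, Cl 349, Sb 103, Te 190, I 295, Cs 46.
So from lowest to highest: Cs < P < Sb < Te < I < Cl.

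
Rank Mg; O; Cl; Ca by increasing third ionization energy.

Cl, Ca, O, Mg

IE_3 is the cost of taking one more electron from the +2 cation: Mg²⁺ is the bare [Ne] core; O²⁺ still has 4 valence electrons; Cl²⁺ still has 5 valence electrons; Ca²⁺ is the bare [Ar] core.
Usually core removal costs more than valence removal, but here the competition is close: a tightly held n=2 valence electron can cost more to remove than an n=3 core electron, so the actual values have to decide it.
Valence configurations: O²⁺ [He]2s²2p², Cl²⁺ [Ne]3s²3p³.
Approximate IE_3 values (kJ/mol): Mg 7733, O 5300, Cl 3822, Ca 4912.
So the third ionization energies run Cl < Ca < O < Mg.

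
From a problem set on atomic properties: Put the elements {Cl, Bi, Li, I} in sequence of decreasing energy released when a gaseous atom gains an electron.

Cl > I > Bi > Li

Li is in period 2, group 1; Cl is in period 3, group 17; I is in period 5, group 17; Bi is in period 6, group 15.
Atoms with high Z_eff and room in the valence shell (especially the halogens) have the most exothermic electron affinities.
Neither a single period nor a single group — weigh both effects.
Bi > Li: the two effects oppose for this pair; the across-period effect wins (91 vs 60 kJ/mol).
I > Bi: relative to Bi, both the across-period and down-group shifts push I's electron affinity up.
Cl > I: they share group 17; the group trend gives Cl the larger value.
Approximate values (kJ/mol): Li 60, Cl 349, I 295, Bi 91.
So from highest to lowest: Cl > I > Bi > Li.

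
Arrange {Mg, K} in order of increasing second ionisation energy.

Mg < K

IE_2 is the cost of taking one more electron from the +1 cation: Mg⁺ still has 1 valence electron; K⁺ is the bare [Ar] core.
Core electrons are held far more tightly than valence electrons, so K tops the IE_2 order.
Tabulated IE_2 (kJ/mol): Mg 1451, K 3052.
Putting it together, IE_2: Mg < K.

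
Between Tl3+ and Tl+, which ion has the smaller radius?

Tl3+

Both ions have Z = 81 protons, but Tl3+ has lost more electrons, so its remaining electrons feel a larger effective nuclear charge per electron and are pulled in more tightly.
Higher positive charge → smaller ion, so Tl+ > Tl3+.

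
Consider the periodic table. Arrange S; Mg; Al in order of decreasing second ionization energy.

S, Al, Mg

Consider each +1 ion: S⁺ still has 5 valence electrons; Mg⁺ still has 1 valence electron; Al⁺ still has 2 valence electrons.
All are still removing valence electrons, so compare the +1 ions as you would atoms: IE_2 generally rises across a period (higher Z_eff) and falls down a group (larger shell), subject to the usual subshell exceptions.
Valence configurations: S⁺ [Ne]3s²3p³, Mg⁺ [Ne]3s¹, Al⁺ [Ne]3s².
Tabulated IE_2 (kJ/mol): S 2252, Mg 1451, Al 1817.
So the second ionization energies run Mg < Al < S.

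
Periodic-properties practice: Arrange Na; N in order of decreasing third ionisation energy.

IE_3 is the cost of taking one more electron from the +2 cation: Na²⁺ is already 1 electron into the core; N²⁺ still has 3 valence electrons.
Core electrons are held far more tightly than valence electrons, so Na tops the IE_3 order.
The numbers (kJ/mol): Na 6910, N 4578.
Hence IE_3: N < Na.

Na, N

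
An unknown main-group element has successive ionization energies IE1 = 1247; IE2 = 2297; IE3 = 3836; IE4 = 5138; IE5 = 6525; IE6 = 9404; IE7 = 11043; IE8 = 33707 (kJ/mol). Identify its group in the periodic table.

Look for the largest jump between consecutive ionization energies: IE8/IE7 ≈ 3.1, far larger than any earlier ratio.
That jump marks the point where a core electron is being removed. So the atom has 7 valence electrons.
A main-group element with 7 valence electrons is in group 17.

Group 17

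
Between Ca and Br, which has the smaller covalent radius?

Ca is in period 4, group 2; Br is in period 4, group 17.
Moving right in a period, electrons are added to the same shell under a stronger nuclear pull, so atoms get smaller; moving down, a new shell is opened and atoms get larger.
All lie in period 4, so atomic radius increases right to left.
So Br has the smaller covalent radius (Br < Ca).

Br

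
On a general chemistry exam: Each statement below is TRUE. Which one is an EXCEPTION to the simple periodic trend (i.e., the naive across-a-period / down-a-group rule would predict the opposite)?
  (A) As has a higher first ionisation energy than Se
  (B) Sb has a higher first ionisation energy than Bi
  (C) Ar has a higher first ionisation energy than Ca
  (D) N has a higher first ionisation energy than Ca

(A)

The general trend: first ionisation energy increases across a period and decreases down a group.
(A) As (period 4, group 15) vs Se (period 4, group 16): the stated order contradicts the simple trend.
(B) Sb (period 5, group 15) vs Bi (period 6, group 15): the stated order agrees with the simple trend.
(C) Ar (period 3, group 18) vs Ca (period 4, group 2): the stated order agrees with the simple trend.
(D) N (period 2, group 15) vs Ca (period 4, group 2): the stated order agrees with the simple trend.
The exception is (A): Se (4p⁴) ionizes more easily than half-filled As (4p³).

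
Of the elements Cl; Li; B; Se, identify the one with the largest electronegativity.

Atoms toward the upper right of the periodic table pull bonding electrons most strongly.
Neither a single period nor a single group — weigh both effects.
B > Li: B lies to the right of Li in period 2, so the across-period effect alone puts B higher.
Se > B: period and group pull opposite ways; the across-period shift dominates (2.55 vs 2.04).
Cl > Se: both effects reinforce here, so Cl is clearly the higher of the two.
Approximate values (Pauling): Li 0.98, B 2.04, Cl 3.16, Se 2.55.
The largest electronegativity among these belongs to Cl.

Cl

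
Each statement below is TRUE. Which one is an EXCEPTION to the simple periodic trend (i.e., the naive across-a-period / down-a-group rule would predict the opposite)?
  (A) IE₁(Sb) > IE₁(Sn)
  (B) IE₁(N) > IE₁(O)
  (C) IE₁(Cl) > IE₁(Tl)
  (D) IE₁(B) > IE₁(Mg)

The general trend: IE₁ increases across a period and decreases down a group.
(A) Sb (period 5, group 15) vs Sn (period 5, group 14): the stated order agrees with the simple trend.
(B) N (period 2, group 15) vs O (period 2, group 16): the stated order contradicts the simple trend.
(C) Cl (period 3, group 17) vs Tl (period 6, group 13): the stated order agrees with the simple trend.
(D) B (period 2, group 13) vs Mg (period 3, group 2): the stated order agrees with the simple trend.
The exception is (B): pairing an electron in O's 2p⁴ costs repulsion energy, so O ionizes more easily than half-filled N (2p³).

(B)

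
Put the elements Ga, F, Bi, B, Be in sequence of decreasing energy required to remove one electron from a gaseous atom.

F, Be, B, Bi, Ga

Be is in period 2, group 2; B is in period 2, group 13; F is in period 2, group 17; Ga is in period 4, group 13; Bi is in period 6, group 15.
IE₁ increases left→right with effective nuclear charge and decreases top→bottom as the valence shell moves farther out.
These span different periods and groups, so the two trends combine.
Bi > Ga: period and group pull opposite ways; the across-period shift dominates (703 vs 579 kJ/mol).
B > Bi: the two effects oppose for this pair; the down-group effect wins (801 vs 703 kJ/mol).
Be > B: this pair runs against the simple trend — see the exception note.
F > Be: F lies to the right of Be in period 2, so the across-period effect alone puts F higher.
Note the exception: Be has a higher first ionization energy than B, contrary to the simple trend — removing B's lone 2p electron is easier than breaking Be's filled 2s².
For reference (kJ/mol): Be 900, B 801, F 1681, Ga 579, Bi 703.
So from highest to lowest: F > Be > B > Bi > Ga.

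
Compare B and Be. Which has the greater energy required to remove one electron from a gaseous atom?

Be

Be is in period 2, group 2; B is in period 2, group 13.
IE₁ increases left→right with effective nuclear charge and decreases top→bottom as the valence shell moves farther out.
All lie in period 2; the across-period trend (first ionization energy increases left to right) applies, with the exception below.
Note the exception: Be has a higher first ionization energy than B, contrary to the simple trend — removing B's lone 2p electron is easier than breaking Be's filled 2s².
Tabulated first ionization energy (kJ/mol): Be 900, B 801.
So Be has the greater energy required to remove one electron from a gaseous atom (Be > B).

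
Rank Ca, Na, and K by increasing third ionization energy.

The third ionization energy removes an electron from the +2 ion. For each element: Ca²⁺ is the bare [Ar] core; Na²⁺ is already 1 electron into the core; K²⁺ is already 1 electron into the core.
All of these are removing an electron from a noble-gas core or deeper; the smaller core (lower principal quantum number) is held far more tightly, and within a period the higher nuclear charge binds the same core more tightly.
Approximate IE_3 values (kJ/mol): Ca 4912, Na 6910, K 4420.
Putting it together, IE_3: K < Ca < Na.

K, Ca, Na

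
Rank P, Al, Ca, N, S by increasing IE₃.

IE_3 is the cost of taking one more electron from the +2 cation: P²⁺ still has 3 valence electrons; Al²⁺ still has 1 valence electron; Ca²⁺ is the bare [Ar] core; N²⁺ still has 3 valence electrons; S²⁺ still has 4 valence electrons.
Core electrons are held far more tightly than valence electrons, so Ca tops the IE_3 order.
Valence configurations: P²⁺ [Ne]3s²3p¹, Al²⁺ [Ne]3s¹, N²⁺ [He]2s²2p¹, S²⁺ [Ne]3s²3p².
Approximate IE_3 values (kJ/mol): P 2914, Al 2745, Ca 4912, N 4578, S 3357.
Hence IE_3: Al < P < S < N < Ca.

Al < P < S < N < Ca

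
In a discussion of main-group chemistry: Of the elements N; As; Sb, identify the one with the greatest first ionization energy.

N is in period 2, group 15; As is in period 4, group 15; Sb is in period 5, group 15.
First ionization energy rises across a period (greater Z_eff holds electrons more tightly) and falls down a group (valence electrons are farther from the nucleus).
All are in group 15, so first ionization energy increases up the group.
The greatest first ionization energy among these belongs to N.

N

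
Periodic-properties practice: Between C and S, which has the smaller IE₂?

S

The second ionization energy removes an electron from the +1 ion. For each element: C⁺ still has 3 valence electrons; S⁺ still has 5 valence electrons.
All are still removing valence electrons, so compare the +1 ions as you would atoms: IE_2 generally rises across a period (higher Z_eff) and falls down a group (larger shell), subject to the usual subshell exceptions.
Valence configurations: C⁺ [He]2s²2p¹, S⁺ [Ne]3s²3p³.
The numbers (kJ/mol): C 2353, S 2252.
So the second ionization energies run S < C.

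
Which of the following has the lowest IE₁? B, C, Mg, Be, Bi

First ionization energy rises across a period (greater Z_eff holds electrons more tightly) and falls down a group (valence electrons are farther from the nucleus).
Neither a single period nor a single group — weigh both effects.
Mg > Bi: period and group pull opposite ways; the down-group shift dominates (738 vs 703 kJ/mol).
B > Mg: both effects reinforce here, so B is clearly the higher of the two.
Be > B: this pair runs against the simple trend — see the exception note.
C > Be: both are in period 2; the period trend gives C the larger value.
Note the exception: Be has a higher first ionization energy than B, contrary to the simple trend — removing B's lone 2p electron is easier than breaking Be's filled 2s².
For reference (kJ/mol): Be 900, B 801, C 1086, Mg 738, Bi 703.
The lowest IE₁ among these belongs to Bi.

Bi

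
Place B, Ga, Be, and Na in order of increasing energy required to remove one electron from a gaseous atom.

First ionization energy rises across a period (greater Z_eff holds electrons more tightly) and falls down a group (valence electrons are farther from the nucleus).
Here both period and group differ, so the two effects have to be weighed against each other.
Ga > Na: the two effects oppose for this pair; the across-period effect wins (579 vs 496 kJ/mol).
B > Ga: they share group 13; the group trend gives B the larger value.
Be > B: this pair runs against the simple trend — see the exception note.
Note the exception: Be has a higher first ionization energy than B, contrary to the simple trend — removing B's lone 2p electron is easier than breaking Be's filled 2s².
Tabulated first ionization energy (kJ/mol): Be 900, B 801, Na 496, Ga 579.
So from lowest to highest: Na < Ga < B < Be.

Na < Ga < B < Be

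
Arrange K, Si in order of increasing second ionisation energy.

Si < K

IE_2 is the cost of taking one more electron from the +1 cation: K⁺ is the bare [Ar] core; Si⁺ still has 3 valence electrons.
Pulling an electron out of a noble-gas core costs far more than removing a remaining valence electron, so K sits at the high end of IE_2.
The numbers (kJ/mol): K 3052, Si 1577.
Putting it together, IE_2: Si < K.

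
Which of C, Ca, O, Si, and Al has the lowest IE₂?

Ca

IE_2 is the cost of taking one more electron from the +1 cation: C⁺ still has 3 valence electrons; Ca⁺ still has 1 valence electron; O⁺ still has 5 valence electrons; Si⁺ still has 3 valence electrons; Al⁺ still has 2 valence electrons.
All are still removing valence electrons, so compare the +1 ions as you would atoms: IE_2 generally rises across a period (higher Z_eff) and falls down a group (larger shell), subject to the usual subshell exceptions.
Valence configurations: C⁺ [He]2s²2p¹, Ca⁺ [Ar]4s¹, O⁺ [He]2s²2p³, Si⁺ [Ne]3s²3p¹, Al⁺ [Ne]3s².
Si⁺ loses a lone 3p electron whereas Al⁺ must break into a filled 3s² pair, so IE_2(Al) > IE_2(Si) even though Si has the higher nuclear charge.
The numbers (kJ/mol): C 2353, Ca 1145, O 3388, Si 1577, Al 1817.
Overall IE_2 order: Ca < Si < Al < C < O.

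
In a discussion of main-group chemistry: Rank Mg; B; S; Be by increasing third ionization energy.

S < B < Mg < Be

After 2 electrons have been removed, what remains? Mg²⁺ is the bare [Ne] core; B²⁺ still has 1 valence electron; S²⁺ still has 4 valence electrons; Be²⁺ is the bare [He] core.
Breaking into a closed-shell core is much more expensive than removing a leftover valence electron — Mg and Be have the largest IE_3 here.
Valence configurations: B²⁺ [He]2s¹, S²⁺ [Ne]3s²3p².
Approximate IE_3 values (kJ/mol): Mg 7733, B 3660, S 3357, Be 14849.
Putting it together, IE_3: S < B < Mg < Be.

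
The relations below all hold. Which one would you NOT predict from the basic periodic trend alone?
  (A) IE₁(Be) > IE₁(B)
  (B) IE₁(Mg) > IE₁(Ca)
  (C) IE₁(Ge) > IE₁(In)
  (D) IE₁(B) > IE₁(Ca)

The general trend: first ionization energy increases across a period and decreases down a group.
(A) Be (period 2, group 2) vs B (period 2, group 13): the stated order contradicts the simple trend.
(B) Mg (period 3, group 2) vs Ca (period 4, group 2): the stated order agrees with the simple trend.
(C) Ge (period 4, group 14) vs In (period 5, group 13): the stated order agrees with the simple trend.
(D) B (period 2, group 13) vs Ca (period 4, group 2): the stated order agrees with the simple trend.
The exception is (A): removing B's lone 2p electron is easier than breaking Be's filled 2s².

(A)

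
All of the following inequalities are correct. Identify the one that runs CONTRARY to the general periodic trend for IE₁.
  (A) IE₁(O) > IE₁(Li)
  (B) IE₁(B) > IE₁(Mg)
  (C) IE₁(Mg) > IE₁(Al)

The general trend: IE₁ increases across a period and decreases down a group.
(A) O (period 2, group 16) vs Li (period 2, group 1): the stated order agrees with the simple trend.
(B) B (period 2, group 13) vs Mg (period 3, group 2): the stated order agrees with the simple trend.
(C) Mg (period 3, group 2) vs Al (period 3, group 13): the stated order contradicts the simple trend.
The exception is (C): Al's single 3p electron is easier to remove than one from Mg's filled 3s².

(C)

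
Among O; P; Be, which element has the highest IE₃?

Be

The third ionization energy removes an electron from the +2 ion. For each element: O²⁺ still has 4 valence electrons; P²⁺ still has 3 valence electrons; Be²⁺ is the bare [He] core.
Core electrons are held far more tightly than valence electrons, so Be tops the IE_3 order.
Valence configurations: O²⁺ [He]2s²2p², P²⁺ [Ne]3s²3p¹.
Approximate IE_3 values (kJ/mol): O 5300, P 2914, Be 14849.
So the third ionization energies run P < O < Be.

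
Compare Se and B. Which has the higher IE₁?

Se

B is in period 2, group 13; Se is in period 4, group 16.
IE₁ increases left→right with effective nuclear charge and decreases top→bottom as the valence shell moves farther out.
Neither a single period nor a single group — weigh both effects.
Se > B: period and group pull opposite ways; the across-period shift dominates (941 vs 801 kJ/mol).
Tabulated first ionization energy (kJ/mol): B 801, Se 941.
So Se has the higher IE₁ (Se > B).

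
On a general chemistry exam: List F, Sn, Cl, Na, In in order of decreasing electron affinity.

Cl > F > Sn > Na > In

F is in period 2, group 17; Na is in period 3, group 1; Cl is in period 3, group 17; In is in period 5, group 13; Sn is in period 5, group 14.
Adding an electron releases more energy for atoms nearer the top right (short of the noble gases).
Here both period and group differ, so the two effects have to be weighed against each other.
Na > In: period and group pull opposite ways; the down-group shift dominates (53 vs 29 kJ/mol).
Sn > Na: the two effects oppose for this pair; the across-period effect wins (107 vs 53 kJ/mol).
F > Sn: both effects reinforce here, so F is clearly the higher of the two.
Cl > F: this pair runs against the simple trend — see the exception note.
Note the exception: Cl has a higher electron affinity than F, contrary to the simple trend — F's small 2p subshell makes the incoming electron feel strong e⁻–e⁻ repulsion, so Cl actually releases more energy on gaining an electron.
Approximate values (kJ/mol): F 328, Na 53, Cl 349, In 29, Sn 107.
So from highest to lowest: Cl > F > Sn > Na > In.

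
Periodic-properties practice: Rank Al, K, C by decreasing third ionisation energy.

After 2 electrons have been removed, what remains? Al²⁺ still has 1 valence electron; K²⁺ is already 1 electron into the core; C²⁺ still has 2 valence electrons.
Usually core removal costs more than valence removal, but here the competition is close: a tightly held n=2 valence electron can cost more to remove than an n=3 core electron, so the actual values have to decide it.
Valence configurations: Al²⁺ [Ne]3s¹, C²⁺ [He]2s².
The numbers (kJ/mol): Al 2745, K 4420, C 4620.
Putting it together, IE_3: Al < K < C.

C, K, Al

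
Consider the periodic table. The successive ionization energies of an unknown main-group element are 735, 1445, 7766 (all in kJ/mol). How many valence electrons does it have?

Look for the largest jump between consecutive ionization energies: IE3/IE2 ≈ 5.4, far larger than any earlier ratio.
That jump marks the point where a core electron is being removed. So the atom has 2 valence electrons.

2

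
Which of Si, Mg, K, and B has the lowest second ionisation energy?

Mg

IE_2 is the cost of taking one more electron from the +1 cation: Si⁺ still has 3 valence electrons; Mg⁺ still has 1 valence electron; K⁺ is the bare [Ar] core; B⁺ still has 2 valence electrons.
Core electrons are held far more tightly than valence electrons, so K tops the IE_2 order.
Valence configurations: Si⁺ [Ne]3s²3p¹, Mg⁺ [Ne]3s¹, B⁺ [He]2s².
The numbers (kJ/mol): Si 1577, Mg 1451, K 3052, B 2427.
Overall IE_2 order: Mg < Si < B < K.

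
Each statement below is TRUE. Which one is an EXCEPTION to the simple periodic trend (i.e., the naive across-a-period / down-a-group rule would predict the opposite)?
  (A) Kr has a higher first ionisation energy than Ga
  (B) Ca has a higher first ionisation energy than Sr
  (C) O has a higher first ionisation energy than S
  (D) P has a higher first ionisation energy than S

(D)

The general trend: first ionisation energy increases across a period and decreases down a group.
(A) Kr (period 4, group 18) vs Ga (period 4, group 13): the stated order agrees with the simple trend.
(B) Ca (period 4, group 2) vs Sr (period 5, group 2): the stated order agrees with the simple trend.
(C) O (period 2, group 16) vs S (period 3, group 16): the stated order agrees with the simple trend.
(D) P (period 3, group 15) vs S (period 3, group 16): the stated order contradicts the simple trend.
The exception is (D): S (3p⁴) ionizes more easily than half-filled P (3p³) because the paired 3p electron in S is pushed out by e⁻–e⁻ repulsion.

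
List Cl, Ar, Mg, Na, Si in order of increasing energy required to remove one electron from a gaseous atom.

Na < Mg < Si < Cl < Ar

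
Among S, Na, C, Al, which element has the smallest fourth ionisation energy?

S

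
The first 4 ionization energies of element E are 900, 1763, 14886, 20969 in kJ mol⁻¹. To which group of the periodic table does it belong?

Group 2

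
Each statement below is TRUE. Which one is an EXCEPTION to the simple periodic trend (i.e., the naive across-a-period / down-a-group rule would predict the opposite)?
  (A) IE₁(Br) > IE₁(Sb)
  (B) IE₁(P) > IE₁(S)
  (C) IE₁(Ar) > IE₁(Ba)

The general trend: first ionization energy increases across a period and decreases down a group.
(A) Br (period 4, group 17) vs Sb (period 5, group 15): the stated order agrees with the simple trend.
(B) P (period 3, group 15) vs S (period 3, group 16): the stated order contradicts the simple trend.
(C) Ar (period 3, group 18) vs Ba (period 6, group 2): the stated order agrees with the simple trend.
The exception is (B): S (3p⁴) ionizes more easily than half-filled P (3p³) because the paired 3p electron in S is pushed out by e⁻–e⁻ repulsion.

(B)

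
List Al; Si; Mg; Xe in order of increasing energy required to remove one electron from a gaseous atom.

Al, Mg, Si, Xe

Mg is in period 3, group 2; Al is in period 3, group 13; Si is in period 3, group 14; Xe is in period 5, group 18.
Removing the outermost electron gets harder across a period and easier down a group.
Here both period and group differ, so the two effects have to be weighed against each other.
Mg > Al: this pair runs against the simple trend — see the exception note.
Si > Mg: Si lies to the right of Mg in period 3, so the across-period effect alone puts Si higher.
Xe > Si: period and group pull opposite ways; the across-period shift dominates (1170 vs 786 kJ/mol).
Note the exception: Mg has a higher first ionization energy than Al, contrary to the simple trend — Al's single 3p electron is easier to remove than one from Mg's filled 3s².
Approximate values (kJ/mol): Mg 738, Al 578, Si 786, Xe 1170.
So from lowest to highest: Al < Mg < Si < Xe.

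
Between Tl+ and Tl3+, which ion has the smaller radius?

Both ions have Z = 81 protons, but Tl3+ has lost more electrons, so its remaining electrons feel a larger effective nuclear charge per electron and are pulled in more tightly.
Higher positive charge → smaller ion, so Tl+ > Tl3+.

Tl3+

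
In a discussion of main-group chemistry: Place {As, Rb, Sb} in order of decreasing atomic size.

As is in period 4, group 15; Rb is in period 5, group 1; Sb is in period 5, group 15.
Moving right in a period, electrons are added to the same shell under a stronger nuclear pull, so atoms get smaller; moving down, a new shell is opened and atoms get larger.
Neither a single period nor a single group — weigh both effects.
Sb > As: they share group 15; the group trend gives Sb the larger value.
Rb > Sb: Rb lies to the left of Sb in period 5, so the across-period effect alone puts Rb larger.
For reference (pm): As 121, Rb 210, Sb 140.
So from largest to smallest: Rb > Sb > As.

Rb > Sb > As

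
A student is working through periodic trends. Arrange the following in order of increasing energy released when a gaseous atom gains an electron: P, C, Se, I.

C is in period 2, group 14; P is in period 3, group 15; Se is in period 4, group 16; I is in period 5, group 17.
Adding an electron releases more energy for atoms nearer the top right (short of the noble gases).
A diagonal step moves right (one effect) and down (the opposite effect) at once.
C > P: the two effects oppose for this pair; the down-group effect wins (122 vs 72 kJ/mol).
Se > C: the two effects oppose for this pair; the across-period effect wins (195 vs 122 kJ/mol).
I > Se: period and group pull opposite ways; the across-period shift dominates (295 vs 195 kJ/mol).
For reference (kJ/mol): C 122, P 72, Se 195, I 295.
So from lowest to highest: P < C < Se < I.

P < C < Se < I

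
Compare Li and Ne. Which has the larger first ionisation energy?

Ne

Across a period the outer electron is held more tightly (higher IE₁); down a group it sits in a higher shell, more shielded, and comes off more easily.
All lie in period 2, so first ionization energy increases left to right.
So Ne has the larger first ionisation energy (Ne > Li).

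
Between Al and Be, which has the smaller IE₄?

Al

The fourth ionization energy removes an electron from the +3 ion. For each element: Al³⁺ is the bare [Ne] core; Be³⁺ is already 1 electron into the core.
All of these are removing an electron from a noble-gas core or deeper; the smaller core (lower principal quantum number) is held far more tightly, and within a period the higher nuclear charge binds the same core more tightly.
Approximate IE_4 values (kJ/mol): Al 11577, Be 21007.
So the fourth ionization energies run Al < Be.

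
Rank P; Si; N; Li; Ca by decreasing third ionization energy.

The third ionization energy removes an electron from the +2 ion. For each element: P²⁺ still has 3 valence electrons; Si²⁺ still has 2 valence electrons; N²⁺ still has 3 valence electrons; Li²⁺ is already 1 electron into the core; Ca²⁺ is the bare [Ar] core.
Pulling an electron out of a noble-gas core costs far more than removing a remaining valence electron, so Ca and Li sit at the high end of IE_3.
Valence configurations: P²⁺ [Ne]3s²3p¹, Si²⁺ [Ne]3s², N²⁺ [He]2s²2p¹.
P²⁺ loses a lone 3p electron whereas Si²⁺ must break into a filled 3s² pair, so IE_3(Si) > IE_3(P) even though P has the higher nuclear charge.
The numbers (kJ/mol): P 2914, Si 3232, N 4578, Li 11815, Ca 4912.
Putting it together, IE_3: P < Si < N < Ca < Li.

Li > Ca > N > Si > P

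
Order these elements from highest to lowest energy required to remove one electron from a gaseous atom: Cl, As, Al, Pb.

Cl, As, Pb, Al

Al is in period 3, group 13; Cl is in period 3, group 17; As is in period 4, group 15; Pb is in period 6, group 14.
IE₁ increases left→right with effective nuclear charge and decreases top→bottom as the valence shell moves farther out.
Neither a single period nor a single group — weigh both effects.
Pb > Al: period and group pull opposite ways; the across-period shift dominates (716 vs 578 kJ/mol).
As > Pb: relative to Pb, both the across-period and down-group shifts push As's first ionization energy up.
Cl > As: relative to As, both the across-period and down-group shifts push Cl's first ionization energy up.
Tabulated first ionization energy (kJ/mol): Al 578, Cl 1251, As 947, Pb 716.
So from highest to lowest: Cl > As > Pb > Al.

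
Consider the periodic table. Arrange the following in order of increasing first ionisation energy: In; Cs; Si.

Si is in period 3, group 14; In is in period 5, group 13; Cs is in period 6, group 1.
Removing the outermost electron gets harder across a period and easier down a group.
Here both period and group differ, so the two effects have to be weighed against each other.
In > Cs: relative to Cs, both the across-period and down-group shifts push In's first ionization energy up.
Si > In: relative to In, both the across-period and down-group shifts push Si's first ionization energy up.
Approximate values (kJ/mol): Si 786, In 558, Cs 376.
So from lowest to highest: Cs < In < Si.

Cs, In, Si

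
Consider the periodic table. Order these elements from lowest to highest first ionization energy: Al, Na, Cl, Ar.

Na is in period 3, group 1; Al is in period 3, group 13; Cl is in period 3, group 17; Ar is in period 3, group 18.
First ionization energy rises across a period (greater Z_eff holds electrons more tightly) and falls down a group (valence electrons are farther from the nucleus).
All lie in period 3, so first ionization energy increases left to right.
So from lowest to highest: Na < Al < Cl < Ar.

Na < Al < Cl < Ar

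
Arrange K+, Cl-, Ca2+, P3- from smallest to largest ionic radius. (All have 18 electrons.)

All of these have 18 electrons, so size is governed by nuclear charge alone: the more protons, the stronger the pull on the same electron cloud, and the smaller the ion.
Nuclear charges: Ca2+ (Z=20), K+ (Z=19), Cl- (Z=17), P3- (Z=15).
Smallest to largest: Ca2+ < K+ < Cl- < P3-.

Ca2+, K+, Cl-, P3-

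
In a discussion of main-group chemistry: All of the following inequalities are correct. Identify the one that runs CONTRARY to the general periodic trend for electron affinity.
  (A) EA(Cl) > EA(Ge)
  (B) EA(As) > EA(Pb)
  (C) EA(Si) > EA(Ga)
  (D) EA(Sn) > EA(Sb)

The general trend: electron affinity increases across a period and decreases down a group.
(A) Cl (period 3, group 17) vs Ge (period 4, group 14): the stated order agrees with the simple trend.
(B) As (period 4, group 15) vs Pb (period 6, group 14): the stated order agrees with the simple trend.
(C) Si (period 3, group 14) vs Ga (period 4, group 13): the stated order agrees with the simple trend.
(D) Sn (period 5, group 14) vs Sb (period 5, group 15): the stated order contradicts the simple trend.
The exception is (D): adding an electron to Sb's half-filled 5p³ is unfavourable, so Sn has the more exothermic EA.

(D)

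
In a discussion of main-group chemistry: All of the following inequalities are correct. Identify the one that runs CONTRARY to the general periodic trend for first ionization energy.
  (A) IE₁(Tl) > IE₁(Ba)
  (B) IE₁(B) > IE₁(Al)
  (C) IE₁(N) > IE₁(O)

(C)

The general trend: first ionization energy increases across a period and decreases down a group.
(A) Tl (period 6, group 13) vs Ba (period 6, group 2): the stated order agrees with the simple trend.
(B) B (period 2, group 13) vs Al (period 3, group 13): the stated order agrees with the simple trend.
(C) N (period 2, group 15) vs O (period 2, group 16): the stated order contradicts the simple trend.
The exception is (C): pairing an electron in O's 2p⁴ costs repulsion energy, so O ionizes more easily than half-filled N (2p³).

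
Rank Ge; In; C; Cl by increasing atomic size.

C is in period 2, group 14; Cl is in period 3, group 17; Ge is in period 4, group 14; In is in period 5, group 13.
Across a period the added protons contract the valence shell; down a group each new principal shell makes the atom larger.
These span different periods and groups, so the two trends combine.
Cl > C: period and group pull opposite ways; the down-group shift dominates (99 vs 75 pm).
Ge > Cl: both effects reinforce here, so Ge is clearly the larger of the two.
In > Ge: relative to Ge, both the across-period and down-group shifts push In's atomic radius up.
For reference (pm): C 75, Cl 99, Ge 121, In 142.
So from smallest to largest: C < Cl < Ge < In.

C < Cl < Ge < In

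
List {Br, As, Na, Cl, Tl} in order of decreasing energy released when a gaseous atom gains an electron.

Cl, Br, As, Na, Tl

Na is in period 3, group 1; Cl is in period 3, group 17; As is in period 4, group 15; Br is in period 4, group 17; Tl is in period 6, group 13.
EA tends to increase across a period and decrease down a group, though the pattern is less regular than for IE or radius.
These span different periods and groups, so the two trends combine.
Na > Tl: the two effects oppose for this pair; the down-group effect wins (53 vs 19 kJ/mol).
As > Na: the two effects oppose for this pair; the across-period effect wins (78 vs 53 kJ/mol).
Br > As: both are in period 4; the period trend gives Br the larger value.
Cl > Br: Cl sits above Br in group 17, so the down-group effect alone puts Cl higher.
Approximate values (kJ/mol): Na 53, Cl 349, As 78, Br 325, Tl 19.
So from highest to lowest: Cl > Br > As > Na > Tl.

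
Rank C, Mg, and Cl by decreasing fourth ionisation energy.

IE_4 is the cost of taking one more electron from the +3 cation: C³⁺ still has 1 valence electron; Mg³⁺ is already 1 electron into the core; Cl³⁺ still has 4 valence electrons.
Core electrons are held far more tightly than valence electrons, so Mg tops the IE_4 order.
Valence configurations: C³⁺ [He]2s¹, Cl³⁺ [Ne]3s²3p².
The numbers (kJ/mol): C 6223, Mg 10543, Cl 5159.
So the fourth ionization energies run Cl < C < Mg.

Mg, C, Cl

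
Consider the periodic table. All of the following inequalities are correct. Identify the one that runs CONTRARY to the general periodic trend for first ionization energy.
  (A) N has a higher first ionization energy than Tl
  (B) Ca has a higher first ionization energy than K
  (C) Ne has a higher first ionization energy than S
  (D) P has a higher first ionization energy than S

(D)

The general trend: first ionization energy increases across a period and decreases down a group.
(A) N (period 2, group 15) vs Tl (period 6, group 13): the stated order agrees with the simple trend.
(B) Ca (period 4, group 2) vs K (period 4, group 1): the stated order agrees with the simple trend.
(C) Ne (period 2, group 18) vs S (period 3, group 16): the stated order agrees with the simple trend.
(D) P (period 3, group 15) vs S (period 3, group 16): the stated order contradicts the simple trend.
The exception is (D): S (3p⁴) ionizes more easily than half-filled P (3p³) because the paired 3p electron in S is pushed out by e⁻–e⁻ repulsion.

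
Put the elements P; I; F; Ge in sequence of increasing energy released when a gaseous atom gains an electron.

F is in period 2, group 17; P is in period 3, group 15; Ge is in period 4, group 14; I is in period 5, group 17.
Adding an electron releases more energy for atoms nearer the top right (short of the noble gases).
Here both period and group differ, so the two effects have to be weighed against each other.
Ge > P: this pair runs against the simple trend — see the exception note.
I > Ge: the two effects oppose for this pair; the across-period effect wins (295 vs 119 kJ/mol).
F > I: they share group 17; the group trend gives F the larger value.
Note the exception: Ge has a higher electron affinity than P, contrary to the simple trend — adding an electron to P's half-filled np³ subshell costs electron-pairing energy.
For reference (kJ/mol): F 328, P 72, Ge 119, I 295.
So from lowest to highest: P < Ge < I < F.

P < Ge < I < F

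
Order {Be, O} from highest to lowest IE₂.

IE_2 is the cost of taking one more electron from the +1 cation: Be⁺ still has 1 valence electron; O⁺ still has 5 valence electrons.
All are still removing valence electrons, so compare the +1 ions as you would atoms: IE_2 generally rises across a period (higher Z_eff) and falls down a group (larger shell), subject to the usual subshell exceptions.
Valence configurations: Be⁺ [He]2s¹, O⁺ [He]2s²2p³.
The numbers (kJ/mol): Be 1757, O 3388.
So the second ionization energies run Be < O.

O > Be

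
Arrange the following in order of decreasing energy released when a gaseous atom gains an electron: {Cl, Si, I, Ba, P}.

Si is in period 3, group 14; P is in period 3, group 15; Cl is in period 3, group 17; I is in period 5, group 17; Ba is in period 6, group 2.
Adding an electron releases more energy for atoms nearer the top right (short of the noble gases).
These span different periods and groups, so the two trends combine.
P > Ba: both effects reinforce here, so P is clearly the higher of the two.
Si > P: this pair runs against the simple trend — see the exception note.
I > Si: the two effects oppose for this pair; the across-period effect wins (295 vs 134 kJ/mol).
Cl > I: Cl sits above I in group 17, so the down-group effect alone puts Cl higher.
Note the exception: Si has a higher electron affinity than P, contrary to the simple trend — adding an electron to P's half-filled 3p³ is unfavourable, so Si (3p²) has the more exothermic EA.
Tabulated electron affinity (kJ/mol): Si 134, P 72, Cl 349, I 295, Ba 14.
So from highest to lowest: Cl > I > Si > P > Ba.

Cl, I, Si, P, Ba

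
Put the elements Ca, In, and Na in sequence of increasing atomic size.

Atomic radius shrinks across a period as nuclear charge pulls the same shell inward, and grows down a group as new shells are added.
These sit on a diagonal, where the across-period and down-group effects partly cancel.
Na > In: period and group pull opposite ways; the across-period shift dominates (155 vs 142 pm).
Ca > Na: period and group pull opposite ways; the down-group shift dominates (171 vs 155 pm).
Approximate values (pm): Na 155, Ca 171, In 142.
So from smallest to largest: In < Na < Ca.

In < Na < Ca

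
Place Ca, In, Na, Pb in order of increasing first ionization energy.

Na < In < Ca < Pb

Na is in period 3, group 1; Ca is in period 4, group 2; In is in period 5, group 13; Pb is in period 6, group 14.
Removing the outermost electron gets harder across a period and easier down a group.
A diagonal step moves right (one effect) and down (the opposite effect) at once.
In > Na: the two effects oppose for this pair; the across-period effect wins (558 vs 496 kJ/mol).
Ca > In: period and group pull opposite ways; the down-group shift dominates (590 vs 558 kJ/mol).
Pb > Ca: period and group pull opposite ways; the across-period shift dominates (716 vs 590 kJ/mol).
Tabulated first ionization energy (kJ/mol): Na 496, Ca 590, In 558, Pb 716.
So from lowest to highest: Na < In < Ca < Pb.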